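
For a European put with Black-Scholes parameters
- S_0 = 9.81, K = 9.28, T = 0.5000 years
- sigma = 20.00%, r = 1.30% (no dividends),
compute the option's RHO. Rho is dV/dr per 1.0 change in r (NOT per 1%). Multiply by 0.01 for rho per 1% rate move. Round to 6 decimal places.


Answer: Rho = -1.643179

Derivation:
d1 = 0.5094048643; d2 = 0.3679835080
phi(d1) = 0.3503981530; exp(-qT) = 1.0000000000; exp(-rT) = 0.9935210793
N(-d2) = 0.3564427657
Rho = -K*T*exp(-rT)*N(-d2) = -9.2800 * 0.5000 * 0.9935210793 * 0.3564427657 = -1.643179


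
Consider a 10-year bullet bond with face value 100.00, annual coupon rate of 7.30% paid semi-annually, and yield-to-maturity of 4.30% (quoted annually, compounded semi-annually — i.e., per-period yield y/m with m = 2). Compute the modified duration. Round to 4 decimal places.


Coupon per period c = face * coupon_rate / m = 3.650000
Periods per year m = 2; per-period yield y/m = 0.021500
Number of cashflows N = 20
Cashflows (t years, CF_t, discount factor 1/(1+y/m)^(m*t), PV):
  t = 0.5000: CF_t = 3.650000, DF = 0.978953, PV = 3.573177
  t = 1.0000: CF_t = 3.650000, DF = 0.958348, PV = 3.497970
  t = 1.5000: CF_t = 3.650000, DF = 0.938177, PV = 3.424347
  t = 2.0000: CF_t = 3.650000, DF = 0.918431, PV = 3.352273
  t = 2.5000: CF_t = 3.650000, DF = 0.899100, PV = 3.281716
  t = 3.0000: CF_t = 3.650000, DF = 0.880177, PV = 3.212644
  t = 3.5000: CF_t = 3.650000, DF = 0.861651, PV = 3.145026
  t = 4.0000: CF_t = 3.650000, DF = 0.843515, PV = 3.078831
  t = 4.5000: CF_t = 3.650000, DF = 0.825762, PV = 3.014030
  t = 5.0000: CF_t = 3.650000, DF = 0.808381, PV = 2.950592
  t = 5.5000: CF_t = 3.650000, DF = 0.791367, PV = 2.888489
  t = 6.0000: CF_t = 3.650000, DF = 0.774711, PV = 2.827694
  t = 6.5000: CF_t = 3.650000, DF = 0.758405, PV = 2.768178
  t = 7.0000: CF_t = 3.650000, DF = 0.742442, PV = 2.709915
  t = 7.5000: CF_t = 3.650000, DF = 0.726816, PV = 2.652878
  t = 8.0000: CF_t = 3.650000, DF = 0.711518, PV = 2.597042
  t = 8.5000: CF_t = 3.650000, DF = 0.696543, PV = 2.542381
  t = 9.0000: CF_t = 3.650000, DF = 0.681882, PV = 2.488870
  t = 9.5000: CF_t = 3.650000, DF = 0.667530, PV = 2.436485
  t = 10.0000: CF_t = 103.650000, DF = 0.653480, PV = 67.733246
Price P = sum_t PV_t = 124.175785
First compute Macaulay numerator sum_t t * PV_t:
  t * PV_t at t = 0.5000: 1.786588
  t * PV_t at t = 1.0000: 3.497970
  t * PV_t at t = 1.5000: 5.136520
  t * PV_t at t = 2.0000: 6.704546
  t * PV_t at t = 2.5000: 8.204290
  t * PV_t at t = 3.0000: 9.637933
  t * PV_t at t = 3.5000: 11.007592
  t * PV_t at t = 4.0000: 12.315325
  t * PV_t at t = 4.5000: 13.563134
  t * PV_t at t = 5.0000: 14.752960
  t * PV_t at t = 5.5000: 15.886692
  t * PV_t at t = 6.0000: 16.966164
  t * PV_t at t = 6.5000: 17.993158
  t * PV_t at t = 7.0000: 18.969405
  t * PV_t at t = 7.5000: 19.896586
  t * PV_t at t = 8.0000: 20.776334
  t * PV_t at t = 8.5000: 21.610235
  t * PV_t at t = 9.0000: 22.399829
  t * PV_t at t = 9.5000: 23.146611
  t * PV_t at t = 10.0000: 677.332457
Macaulay duration D = 941.584330 / 124.175785 = 7.582673
Modified duration = D / (1 + y/m) = 7.582673 / (1 + 0.021500) = 7.423077

Answer: Modified duration = 7.4231


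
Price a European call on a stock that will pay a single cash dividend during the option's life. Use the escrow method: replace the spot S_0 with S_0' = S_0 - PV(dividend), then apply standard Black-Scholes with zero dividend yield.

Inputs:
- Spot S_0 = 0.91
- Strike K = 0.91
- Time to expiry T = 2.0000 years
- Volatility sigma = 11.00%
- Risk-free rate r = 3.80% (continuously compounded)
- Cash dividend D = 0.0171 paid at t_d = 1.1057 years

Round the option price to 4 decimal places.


PV(D) = D * exp(-r * t_d) = 0.0171 * 0.95885386 = 0.01639640
S_0' = S_0 - PV(D) = 0.9100 - 0.01639640 = 0.89360360
d1 = (ln(S_0'/K) + (r + sigma^2/2)*T) / (sigma*sqrt(T)) = 0.44944784
d2 = d1 - sigma*sqrt(T) = 0.29388435
exp(-rT) = 0.92681621
N(d1) = 0.67344569; N(d2) = 0.61557686
C = S_0' * N(d1) - K * exp(-rT) * N(d2) = 0.89360360 * 0.67344569 - 0.9100 * 0.92681621 * 0.61557686 = 0.0826

Answer: Price = 0.0826


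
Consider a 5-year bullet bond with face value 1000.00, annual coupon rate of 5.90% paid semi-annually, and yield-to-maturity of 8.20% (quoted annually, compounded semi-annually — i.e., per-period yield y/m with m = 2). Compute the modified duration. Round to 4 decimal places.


Coupon per period c = face * coupon_rate / m = 29.500000
Periods per year m = 2; per-period yield y/m = 0.041000
Number of cashflows N = 10
Cashflows (t years, CF_t, discount factor 1/(1+y/m)^(m*t), PV):
  t = 0.5000: CF_t = 29.500000, DF = 0.960615, PV = 28.338136
  t = 1.0000: CF_t = 29.500000, DF = 0.922781, PV = 27.222033
  t = 1.5000: CF_t = 29.500000, DF = 0.886437, PV = 26.149888
  t = 2.0000: CF_t = 29.500000, DF = 0.851524, PV = 25.119969
  t = 2.5000: CF_t = 29.500000, DF = 0.817987, PV = 24.130614
  t = 3.0000: CF_t = 29.500000, DF = 0.785770, PV = 23.180225
  t = 3.5000: CF_t = 29.500000, DF = 0.754823, PV = 22.267267
  t = 4.0000: CF_t = 29.500000, DF = 0.725094, PV = 21.390266
  t = 4.5000: CF_t = 29.500000, DF = 0.696536, PV = 20.547806
  t = 5.0000: CF_t = 1029.500000, DF = 0.669103, PV = 688.841107
Price P = sum_t PV_t = 907.187309
First compute Macaulay numerator sum_t t * PV_t:
  t * PV_t at t = 0.5000: 14.169068
  t * PV_t at t = 1.0000: 27.222033
  t * PV_t at t = 1.5000: 39.224831
  t * PV_t at t = 2.0000: 50.239938
  t * PV_t at t = 2.5000: 60.326534
  t * PV_t at t = 3.0000: 69.540674
  t * PV_t at t = 3.5000: 77.935433
  t * PV_t at t = 4.0000: 85.561063
  t * PV_t at t = 4.5000: 92.465126
  t * PV_t at t = 5.0000: 3444.205534
Macaulay duration D = 3960.890234 / 907.187309 = 4.366122
Modified duration = D / (1 + y/m) = 4.366122 / (1 + 0.041000) = 4.194161

Answer: Modified duration = 4.1942


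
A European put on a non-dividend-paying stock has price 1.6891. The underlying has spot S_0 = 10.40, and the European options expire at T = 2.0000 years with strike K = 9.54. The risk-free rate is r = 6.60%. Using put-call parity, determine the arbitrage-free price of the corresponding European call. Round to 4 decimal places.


Answer: Call price = 3.7288

Derivation:
Put-call parity: C - P = S_0 * exp(-qT) - K * exp(-rT).
S_0 * exp(-qT) = 10.4000 * 1.00000000 = 10.40000000
K * exp(-rT) = 9.5400 * 0.87634100 = 8.36029309
C = P + S*exp(-qT) - K*exp(-rT)
C = 1.6891 + 10.40000000 - 8.36029309 = 3.7288


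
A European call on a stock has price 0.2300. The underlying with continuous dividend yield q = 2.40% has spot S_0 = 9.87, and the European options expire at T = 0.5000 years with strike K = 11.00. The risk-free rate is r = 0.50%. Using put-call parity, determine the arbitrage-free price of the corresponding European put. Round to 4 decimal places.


Answer: Put price = 1.4503

Derivation:
Put-call parity: C - P = S_0 * exp(-qT) - K * exp(-rT).
S_0 * exp(-qT) = 9.8700 * 0.98807171 = 9.75226781
K * exp(-rT) = 11.0000 * 0.99750312 = 10.97253435
P = C - S*exp(-qT) + K*exp(-rT)
P = 0.2300 - 9.75226781 + 10.97253435 = 1.4503


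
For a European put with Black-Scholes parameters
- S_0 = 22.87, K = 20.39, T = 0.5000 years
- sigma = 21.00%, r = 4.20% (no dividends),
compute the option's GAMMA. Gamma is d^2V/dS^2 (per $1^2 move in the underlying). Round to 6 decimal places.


d1 = 0.9886458814; d2 = 0.8401534573
phi(d1) = 0.2447179704; exp(-qT) = 1.0000000000; exp(-rT) = 0.9792189646
Gamma = exp(-qT) * phi(d1) / (S * sigma * sqrt(T)) = 1.0000000000 * 0.2447179704 / (22.8700 * 0.2100 * 0.7071067812) = 0.072060

Answer: Gamma = 0.072060


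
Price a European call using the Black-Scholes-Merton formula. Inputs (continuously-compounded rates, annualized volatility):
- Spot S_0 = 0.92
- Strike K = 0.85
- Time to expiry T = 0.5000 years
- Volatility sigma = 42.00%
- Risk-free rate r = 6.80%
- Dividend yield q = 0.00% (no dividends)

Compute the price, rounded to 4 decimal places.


d1 = (ln(S/K) + (r - q + 0.5*sigma^2) * T) / (sigma * sqrt(T)) = 0.52944560
d2 = d1 - sigma * sqrt(T) = 0.23246075
exp(-rT) = 0.96657150; exp(-qT) = 1.00000000
C = S_0 * exp(-qT) * N(d1) - K * exp(-rT) * N(d2)
N(d1) = 0.70175181; N(d2) = 0.59190992
C = 0.9200 * 1.00000000 * 0.70175181 - 0.8500 * 0.96657150 * 0.59190992 = 0.1593

Answer: Price = 0.1593


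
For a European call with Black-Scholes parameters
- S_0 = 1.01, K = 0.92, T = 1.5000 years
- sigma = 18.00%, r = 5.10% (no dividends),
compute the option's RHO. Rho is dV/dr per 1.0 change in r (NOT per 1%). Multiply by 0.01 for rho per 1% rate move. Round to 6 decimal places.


Answer: Rho = 0.952920

Derivation:
d1 = 0.8806003616; d2 = 0.6601462848
phi(d1) = 0.2707208584; exp(-qT) = 1.0000000000; exp(-rT) = 0.9263529143
N(d2) = 0.7454200205
Rho = K*T*exp(-rT)*N(d2) = 0.9200 * 1.5000 * 0.9263529143 * 0.7454200205 = 0.952920


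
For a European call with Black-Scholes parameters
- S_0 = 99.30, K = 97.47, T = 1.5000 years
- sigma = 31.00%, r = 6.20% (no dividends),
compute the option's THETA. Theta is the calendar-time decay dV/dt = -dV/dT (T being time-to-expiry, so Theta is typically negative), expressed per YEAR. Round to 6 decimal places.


d1 = 0.4837766808; d2 = 0.1041057707
phi(d1) = 0.3548860696; exp(-qT) = 1.0000000000; exp(-rT) = 0.9111935003
Theta = -S*exp(-qT)*phi(d1)*sigma/(2*sqrt(T)) - r*K*exp(-rT)*N(d2) + q*S*exp(-qT)*N(d1)
N(d1) = 0.6857278168; N(d2) = 0.5414572943; sqrt(T) = 1.2247448714
Term 1 = -99.3000 * 1.0000000000 * 0.3548860696 * 0.3100 / (2 * 1.2247448714) = -4.4598912539
Term 2 = -0.0620 * 97.4700 * 0.9111935003 * 0.5414572943 = -2.9815182875
Term 3 = 0 (no dividend yield, q = 0)
Theta = -4.4598912539 + (-2.9815182875) + (0.0000000000) = -7.441410

Answer: Theta = -7.441410


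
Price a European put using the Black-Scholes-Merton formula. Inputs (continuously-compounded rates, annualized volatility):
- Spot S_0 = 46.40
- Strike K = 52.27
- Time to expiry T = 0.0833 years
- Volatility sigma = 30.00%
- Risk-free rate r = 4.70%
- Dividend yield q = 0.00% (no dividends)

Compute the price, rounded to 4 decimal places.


d1 = (ln(S/K) + (r - q + 0.5*sigma^2) * T) / (sigma * sqrt(T)) = -1.28728132
d2 = d1 - sigma * sqrt(T) = -1.37386653
exp(-rT) = 0.99609255; exp(-qT) = 1.00000000
P = K * exp(-rT) * N(-d2) - S_0 * exp(-qT) * N(-d1)
N(-d1) = 0.90100187; N(-d2) = 0.91525844
P = 52.2700 * 0.99609255 * 0.91525844 - 46.4000 * 1.00000000 * 0.90100187 = 5.8471

Answer: Price = 5.8471


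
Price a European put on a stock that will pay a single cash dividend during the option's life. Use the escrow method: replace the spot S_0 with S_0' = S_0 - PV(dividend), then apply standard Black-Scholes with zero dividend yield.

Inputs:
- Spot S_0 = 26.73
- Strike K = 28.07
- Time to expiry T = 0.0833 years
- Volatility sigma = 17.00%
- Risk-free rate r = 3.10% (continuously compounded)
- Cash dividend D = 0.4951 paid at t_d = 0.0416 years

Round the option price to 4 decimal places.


Answer: Price = 1.8195

Derivation:
PV(D) = D * exp(-r * t_d) = 0.4951 * 0.99871123 = 0.49446193
S_0' = S_0 - PV(D) = 26.7300 - 0.49446193 = 26.23553807
d1 = (ln(S_0'/K) + (r + sigma^2/2)*T) / (sigma*sqrt(T)) = -1.30032722
d2 = d1 - sigma*sqrt(T) = -1.34939217
exp(-rT) = 0.99742103
N(-d1) = 0.90325558; N(-d2) = 0.91139448
P = K * exp(-rT) * N(-d2) - S_0' * N(-d1) = 28.0700 * 0.99742103 * 0.91139448 - 26.23553807 * 0.90325558 = 1.8195


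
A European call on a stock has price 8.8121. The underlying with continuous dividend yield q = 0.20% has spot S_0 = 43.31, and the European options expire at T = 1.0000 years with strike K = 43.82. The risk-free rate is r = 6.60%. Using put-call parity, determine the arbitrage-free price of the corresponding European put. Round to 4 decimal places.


Answer: Put price = 6.6099

Derivation:
Put-call parity: C - P = S_0 * exp(-qT) - K * exp(-rT).
S_0 * exp(-qT) = 43.3100 * 0.99800200 = 43.22346656
K * exp(-rT) = 43.8200 * 0.93613086 = 41.02125447
P = C - S*exp(-qT) + K*exp(-rT)
P = 8.8121 - 43.22346656 + 41.02125447 = 6.6099


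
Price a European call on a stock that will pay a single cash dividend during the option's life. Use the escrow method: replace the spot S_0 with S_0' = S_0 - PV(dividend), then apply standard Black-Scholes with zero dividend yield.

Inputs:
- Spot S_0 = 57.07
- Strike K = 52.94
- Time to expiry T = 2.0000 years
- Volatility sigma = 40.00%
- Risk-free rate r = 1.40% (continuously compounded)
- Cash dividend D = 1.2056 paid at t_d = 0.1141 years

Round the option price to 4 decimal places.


Answer: Price = 14.2684

Derivation:
PV(D) = D * exp(-r * t_d) = 1.2056 * 0.99840388 = 1.20367571
S_0' = S_0 - PV(D) = 57.0700 - 1.20367571 = 55.86632429
d1 = (ln(S_0'/K) + (r + sigma^2/2)*T) / (sigma*sqrt(T)) = 0.42745060
d2 = d1 - sigma*sqrt(T) = -0.13823483
exp(-rT) = 0.97238837
N(d1) = 0.66547442; N(d2) = 0.44502742
C = S_0' * N(d1) - K * exp(-rT) * N(d2) = 55.86632429 * 0.66547442 - 52.9400 * 0.97238837 * 0.44502742 = 14.2684


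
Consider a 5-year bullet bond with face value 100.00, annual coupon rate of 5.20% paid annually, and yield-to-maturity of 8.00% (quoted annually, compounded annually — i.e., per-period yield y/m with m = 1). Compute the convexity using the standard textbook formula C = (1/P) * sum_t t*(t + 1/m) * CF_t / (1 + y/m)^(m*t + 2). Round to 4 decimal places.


Coupon per period c = face * coupon_rate / m = 5.200000
Periods per year m = 1; per-period yield y/m = 0.080000
Number of cashflows N = 5
Cashflows (t years, CF_t, discount factor 1/(1+y/m)^(m*t), PV):
  t = 1.0000: CF_t = 5.200000, DF = 0.925926, PV = 4.814815
  t = 2.0000: CF_t = 5.200000, DF = 0.857339, PV = 4.458162
  t = 3.0000: CF_t = 5.200000, DF = 0.793832, PV = 4.127928
  t = 4.0000: CF_t = 5.200000, DF = 0.735030, PV = 3.822155
  t = 5.0000: CF_t = 105.200000, DF = 0.680583, PV = 71.597352
Price P = sum_t PV_t = 88.820412
Convexity numerator sum_t t*(t + 1/m) * CF_t / (1+y/m)^(m*t + 2):
  t = 1.0000: term = 8.255855
  t = 2.0000: term = 22.932931
  t = 3.0000: term = 42.468391
  t = 4.0000: term = 65.537641
  t = 5.0000: term = 1841.495687
Convexity = (1/P) * sum = 1980.690507 / 88.820412 = 22.299947

Answer: Convexity = 22.2999


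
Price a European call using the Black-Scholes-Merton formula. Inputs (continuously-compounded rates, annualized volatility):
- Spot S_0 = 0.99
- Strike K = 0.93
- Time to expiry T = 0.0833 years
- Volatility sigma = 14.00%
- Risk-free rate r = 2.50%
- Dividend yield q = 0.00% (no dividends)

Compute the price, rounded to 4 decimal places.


Answer: Price = 0.0628

Derivation:
d1 = (ln(S/K) + (r - q + 0.5*sigma^2) * T) / (sigma * sqrt(T)) = 1.61902917
d2 = d1 - sigma * sqrt(T) = 1.57862273
exp(-rT) = 0.99791967; exp(-qT) = 1.00000000
C = S_0 * exp(-qT) * N(d1) - K * exp(-rT) * N(d2)
N(d1) = 0.94727951; N(d2) = 0.94278869
C = 0.9900 * 1.00000000 * 0.94727951 - 0.9300 * 0.99791967 * 0.94278869 = 0.0628


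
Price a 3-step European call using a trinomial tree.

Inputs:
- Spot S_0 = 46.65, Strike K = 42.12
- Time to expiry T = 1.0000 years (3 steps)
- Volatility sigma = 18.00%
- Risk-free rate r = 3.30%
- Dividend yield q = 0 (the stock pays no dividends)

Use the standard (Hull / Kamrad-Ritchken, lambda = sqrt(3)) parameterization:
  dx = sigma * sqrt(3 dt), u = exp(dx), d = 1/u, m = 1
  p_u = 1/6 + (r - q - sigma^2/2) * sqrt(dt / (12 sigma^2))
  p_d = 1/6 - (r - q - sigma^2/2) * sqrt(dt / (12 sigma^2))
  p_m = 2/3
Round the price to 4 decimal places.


dt = T/N = 0.333333; dx = sigma*sqrt(3*dt) = 0.180000
u = exp(dx) = 1.197217; d = 1/u = 0.835270
p_u = 0.182222, p_m = 0.666667, p_d = 0.151111
Discount per step: exp(-r*dt) = 0.989060
Stock lattice S(k, j) with j the centered position index:
  k=0: S(0,+0) = 46.6500
  k=1: S(1,-1) = 38.9654; S(1,+0) = 46.6500; S(1,+1) = 55.8502
  k=2: S(2,-2) = 32.5466; S(2,-1) = 38.9654; S(2,+0) = 46.6500; S(2,+1) = 55.8502; S(2,+2) = 66.8648
  k=3: S(3,-3) = 27.1852; S(3,-2) = 32.5466; S(3,-1) = 38.9654; S(3,+0) = 46.6500; S(3,+1) = 55.8502; S(3,+2) = 66.8648; S(3,+3) = 80.0517
Terminal payoffs V(N, j) = max(S_T - K, 0):
  V(3,-3) = 0.000000; V(3,-2) = 0.000000; V(3,-1) = 0.000000; V(3,+0) = 4.530000; V(3,+1) = 13.730190; V(3,+2) = 24.744817; V(3,+3) = 37.931720
Backward induction: V(k, j) = exp(-r*dt) * [p_u * V(k+1, j+1) + p_m * V(k+1, j) + p_d * V(k+1, j-1)]
  V(2,-2) = exp(-r*dt) * [p_u*0.000000 + p_m*0.000000 + p_d*0.000000] = 0.000000
  V(2,-1) = exp(-r*dt) * [p_u*4.530000 + p_m*0.000000 + p_d*0.000000] = 0.816436
  V(2,+0) = exp(-r*dt) * [p_u*13.730190 + p_m*4.530000 + p_d*0.000000] = 5.461537
  V(2,+1) = exp(-r*dt) * [p_u*24.744817 + p_m*13.730190 + p_d*4.530000] = 14.190096
  V(2,+2) = exp(-r*dt) * [p_u*37.931720 + p_m*24.744817 + p_d*13.730190] = 25.204551
  V(1,-1) = exp(-r*dt) * [p_u*5.461537 + p_m*0.816436 + p_d*0.000000] = 1.522663
  V(1,+0) = exp(-r*dt) * [p_u*14.190096 + p_m*5.461537 + p_d*0.816436] = 6.280679
  V(1,+1) = exp(-r*dt) * [p_u*25.204551 + p_m*14.190096 + p_d*5.461537] = 14.715429
  V(0,+0) = exp(-r*dt) * [p_u*14.715429 + p_m*6.280679 + p_d*1.522663] = 7.021031

Answer: Price = V(0,0) = 7.0210


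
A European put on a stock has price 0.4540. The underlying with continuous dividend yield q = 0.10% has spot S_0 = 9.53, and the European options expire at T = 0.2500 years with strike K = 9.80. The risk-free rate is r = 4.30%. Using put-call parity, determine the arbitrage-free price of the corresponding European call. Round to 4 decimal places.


Put-call parity: C - P = S_0 * exp(-qT) - K * exp(-rT).
S_0 * exp(-qT) = 9.5300 * 0.99975003 = 9.52761780
K * exp(-rT) = 9.8000 * 0.98930757 = 9.69521423
C = P + S*exp(-qT) - K*exp(-rT)
C = 0.4540 + 9.52761780 - 9.69521423 = 0.2864

Answer: Call price = 0.2864


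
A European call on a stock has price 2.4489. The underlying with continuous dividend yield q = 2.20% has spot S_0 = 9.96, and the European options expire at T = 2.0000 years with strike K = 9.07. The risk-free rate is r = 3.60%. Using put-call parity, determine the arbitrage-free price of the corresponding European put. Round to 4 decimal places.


Put-call parity: C - P = S_0 * exp(-qT) - K * exp(-rT).
S_0 * exp(-qT) = 9.9600 * 0.95695396 = 9.53126142
K * exp(-rT) = 9.0700 * 0.93053090 = 8.43991523
P = C - S*exp(-qT) + K*exp(-rT)
P = 2.4489 - 9.53126142 + 8.43991523 = 1.3576

Answer: Put price = 1.3576


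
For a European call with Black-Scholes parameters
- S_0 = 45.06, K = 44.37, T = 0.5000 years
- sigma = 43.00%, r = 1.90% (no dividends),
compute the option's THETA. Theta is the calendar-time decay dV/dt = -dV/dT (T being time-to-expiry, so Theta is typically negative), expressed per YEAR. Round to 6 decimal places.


Answer: Theta = -5.712387

Derivation:
d1 = 0.2340239604; d2 = -0.0700319555
phi(d1) = 0.3881660216; exp(-qT) = 1.0000000000; exp(-rT) = 0.9905449824
Theta = -S*exp(-qT)*phi(d1)*sigma/(2*sqrt(T)) - r*K*exp(-rT)*N(d2) + q*S*exp(-qT)*N(d1)
N(d1) = 0.5925168113; N(d2) = 0.4720841126; sqrt(T) = 0.7071067812
Term 1 = -45.0600 * 1.0000000000 * 0.3881660216 * 0.4300 / (2 * 0.7071067812) = -5.3181693354
Term 2 = -0.0190 * 44.3700 * 0.9905449824 * 0.4720841126 = -0.3942181514
Term 3 = 0 (no dividend yield, q = 0)
Theta = -5.3181693354 + (-0.3942181514) + (0.0000000000) = -5.712387


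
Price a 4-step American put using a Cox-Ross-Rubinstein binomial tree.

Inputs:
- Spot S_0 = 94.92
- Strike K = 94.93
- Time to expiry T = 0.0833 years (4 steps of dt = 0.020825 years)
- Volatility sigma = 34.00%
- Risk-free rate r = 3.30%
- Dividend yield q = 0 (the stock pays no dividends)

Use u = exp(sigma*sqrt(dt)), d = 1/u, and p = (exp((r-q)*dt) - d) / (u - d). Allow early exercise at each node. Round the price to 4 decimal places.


dt = T/N = 0.020825
u = exp(sigma*sqrt(dt)) = 1.050289; d = 1/u = 0.952119
p = (exp((r-q)*dt) - d) / (u - d) = 0.494739
Discount per step: exp(-r*dt) = 0.999313
Stock lattice S(k, i) with i counting down-moves:
  k=0: S(0,0) = 94.9200
  k=1: S(1,0) = 99.6934; S(1,1) = 90.3752
  k=2: S(2,0) = 104.7068; S(2,1) = 94.9200; S(2,2) = 86.0479
  k=3: S(3,0) = 109.9724; S(3,1) = 99.6934; S(3,2) = 90.3752; S(3,3) = 81.9279
  k=4: S(4,0) = 115.5027; S(4,1) = 104.7068; S(4,2) = 94.9200; S(4,3) = 86.0479; S(4,4) = 78.0051
Terminal payoffs V(N, i) = max(K - S_T, 0):
  V(4,0) = 0.000000; V(4,1) = 0.000000; V(4,2) = 0.010000; V(4,3) = 8.882066; V(4,4) = 16.924869
Backward induction: V(k, i) = exp(-r*dt) * [p * V(k+1, i) + (1-p) * V(k+1, i+1)]; then take max(V_cont, immediate exercise) for American.
  V(3,0) = exp(-r*dt) * [p*0.000000 + (1-p)*0.000000] = 0.000000; exercise = 0.000000; V(3,0) = max -> 0.000000
  V(3,1) = exp(-r*dt) * [p*0.000000 + (1-p)*0.010000] = 0.005049; exercise = 0.000000; V(3,1) = max -> 0.005049
  V(3,2) = exp(-r*dt) * [p*0.010000 + (1-p)*8.882066] = 4.489622; exercise = 4.554838; V(3,2) = max -> 4.554838
  V(3,3) = exp(-r*dt) * [p*8.882066 + (1-p)*16.924869] = 12.936887; exercise = 13.002103; V(3,3) = max -> 13.002103
  V(2,0) = exp(-r*dt) * [p*0.000000 + (1-p)*0.005049] = 0.002549; exercise = 0.000000; V(2,0) = max -> 0.002549
  V(2,1) = exp(-r*dt) * [p*0.005049 + (1-p)*4.554838] = 2.302297; exercise = 0.010000; V(2,1) = max -> 2.302297
  V(2,2) = exp(-r*dt) * [p*4.554838 + (1-p)*13.002103] = 8.816850; exercise = 8.882066; V(2,2) = max -> 8.882066
  V(1,0) = exp(-r*dt) * [p*0.002549 + (1-p)*2.302297] = 1.163722; exercise = 0.000000; V(1,0) = max -> 1.163722
  V(1,1) = exp(-r*dt) * [p*2.302297 + (1-p)*8.882066] = 5.622932; exercise = 4.554838; V(1,1) = max -> 5.622932
  V(0,0) = exp(-r*dt) * [p*1.163722 + (1-p)*5.622932] = 3.414439; exercise = 0.010000; V(0,0) = max -> 3.414439

Answer: Price = V(0,0) = 3.4144


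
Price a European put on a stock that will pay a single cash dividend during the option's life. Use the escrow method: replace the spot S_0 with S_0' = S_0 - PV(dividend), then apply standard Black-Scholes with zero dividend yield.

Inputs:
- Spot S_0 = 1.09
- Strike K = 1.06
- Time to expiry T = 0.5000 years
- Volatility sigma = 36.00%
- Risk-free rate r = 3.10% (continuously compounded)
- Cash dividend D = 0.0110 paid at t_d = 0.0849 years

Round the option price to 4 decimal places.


PV(D) = D * exp(-r * t_d) = 0.0110 * 0.99737156 = 0.01097109
S_0' = S_0 - PV(D) = 1.0900 - 0.01097109 = 1.07902891
d1 = (ln(S_0'/K) + (r + sigma^2/2)*T) / (sigma*sqrt(T)) = 0.25806480
d2 = d1 - sigma*sqrt(T) = 0.00350636
exp(-rT) = 0.98461951
N(-d1) = 0.39817845; N(-d2) = 0.49860117
P = K * exp(-rT) * N(-d2) - S_0' * N(-d1) = 1.0600 * 0.98461951 * 0.49860117 - 1.07902891 * 0.39817845 = 0.0907

Answer: Price = 0.0907


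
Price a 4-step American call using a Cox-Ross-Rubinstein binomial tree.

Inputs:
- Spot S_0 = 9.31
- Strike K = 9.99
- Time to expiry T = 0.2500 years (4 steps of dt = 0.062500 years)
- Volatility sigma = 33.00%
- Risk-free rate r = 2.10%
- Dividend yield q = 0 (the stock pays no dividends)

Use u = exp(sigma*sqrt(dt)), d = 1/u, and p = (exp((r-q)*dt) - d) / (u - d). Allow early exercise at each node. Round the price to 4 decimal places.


Answer: Price = V(0,0) = 0.3999

Derivation:
dt = T/N = 0.062500
u = exp(sigma*sqrt(dt)) = 1.085999; d = 1/u = 0.920811
p = (exp((r-q)*dt) - d) / (u - d) = 0.487337
Discount per step: exp(-r*dt) = 0.998688
Stock lattice S(k, i) with i counting down-moves:
  k=0: S(0,0) = 9.3100
  k=1: S(1,0) = 10.1106; S(1,1) = 8.5728
  k=2: S(2,0) = 10.9801; S(2,1) = 9.3100; S(2,2) = 7.8939
  k=3: S(3,0) = 11.9244; S(3,1) = 10.1106; S(3,2) = 8.5728; S(3,3) = 7.2688
  k=4: S(4,0) = 12.9499; S(4,1) = 10.9801; S(4,2) = 9.3100; S(4,3) = 7.8939; S(4,4) = 6.6932
Terminal payoffs V(N, i) = max(S_T - K, 0):
  V(4,0) = 2.959913; V(4,1) = 0.990150; V(4,2) = 0.000000; V(4,3) = 0.000000; V(4,4) = 0.000000
Backward induction: V(k, i) = exp(-r*dt) * [p * V(k+1, i) + (1-p) * V(k+1, i+1)]; then take max(V_cont, immediate exercise) for American.
  V(3,0) = exp(-r*dt) * [p*2.959913 + (1-p)*0.990150] = 1.947532; exercise = 1.934428; V(3,0) = max -> 1.947532
  V(3,1) = exp(-r*dt) * [p*0.990150 + (1-p)*0.000000] = 0.481904; exercise = 0.120648; V(3,1) = max -> 0.481904
  V(3,2) = exp(-r*dt) * [p*0.000000 + (1-p)*0.000000] = 0.000000; exercise = 0.000000; V(3,2) = max -> 0.000000
  V(3,3) = exp(-r*dt) * [p*0.000000 + (1-p)*0.000000] = 0.000000; exercise = 0.000000; V(3,3) = max -> 0.000000
  V(2,0) = exp(-r*dt) * [p*1.947532 + (1-p)*0.481904] = 1.194590; exercise = 0.990150; V(2,0) = max -> 1.194590
  V(2,1) = exp(-r*dt) * [p*0.481904 + (1-p)*0.000000] = 0.234542; exercise = 0.000000; V(2,1) = max -> 0.234542
  V(2,2) = exp(-r*dt) * [p*0.000000 + (1-p)*0.000000] = 0.000000; exercise = 0.000000; V(2,2) = max -> 0.000000
  V(1,0) = exp(-r*dt) * [p*1.194590 + (1-p)*0.234542] = 0.701488; exercise = 0.120648; V(1,0) = max -> 0.701488
  V(1,1) = exp(-r*dt) * [p*0.234542 + (1-p)*0.000000] = 0.114151; exercise = 0.000000; V(1,1) = max -> 0.114151
  V(0,0) = exp(-r*dt) * [p*0.701488 + (1-p)*0.114151] = 0.399857; exercise = 0.000000; V(0,0) = max -> 0.399857


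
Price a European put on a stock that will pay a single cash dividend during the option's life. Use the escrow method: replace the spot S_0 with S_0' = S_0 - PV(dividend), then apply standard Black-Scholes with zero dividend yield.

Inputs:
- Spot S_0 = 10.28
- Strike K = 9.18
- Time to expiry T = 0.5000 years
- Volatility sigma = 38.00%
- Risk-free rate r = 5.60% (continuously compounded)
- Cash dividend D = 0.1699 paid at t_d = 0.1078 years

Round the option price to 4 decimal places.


Answer: Price = 0.5317

Derivation:
PV(D) = D * exp(-r * t_d) = 0.1699 * 0.99398138 = 0.16887744
S_0' = S_0 - PV(D) = 10.2800 - 0.16887744 = 10.11112256
d1 = (ln(S_0'/K) + (r + sigma^2/2)*T) / (sigma*sqrt(T)) = 0.59809644
d2 = d1 - sigma*sqrt(T) = 0.32939586
exp(-rT) = 0.97238837
N(-d1) = 0.27488779; N(-d2) = 0.37092825
P = K * exp(-rT) * N(-d2) - S_0' * N(-d1) = 9.1800 * 0.97238837 * 0.37092825 - 10.11112256 * 0.27488779 = 0.5317


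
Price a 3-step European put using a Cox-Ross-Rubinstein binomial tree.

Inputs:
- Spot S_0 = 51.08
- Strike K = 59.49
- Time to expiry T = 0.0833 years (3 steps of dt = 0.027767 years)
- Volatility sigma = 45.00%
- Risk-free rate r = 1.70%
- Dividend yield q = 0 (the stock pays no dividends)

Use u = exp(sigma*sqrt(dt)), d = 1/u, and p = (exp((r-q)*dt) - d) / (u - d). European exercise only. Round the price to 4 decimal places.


dt = T/N = 0.027767
u = exp(sigma*sqrt(dt)) = 1.077868; d = 1/u = 0.927757
p = (exp((r-q)*dt) - d) / (u - d) = 0.484408
Discount per step: exp(-r*dt) = 0.999528
Stock lattice S(k, i) with i counting down-moves:
  k=0: S(0,0) = 51.0800
  k=1: S(1,0) = 55.0575; S(1,1) = 47.3898
  k=2: S(2,0) = 59.3447; S(2,1) = 51.0800; S(2,2) = 43.9663
  k=3: S(3,0) = 63.9658; S(3,1) = 55.0575; S(3,2) = 47.3898; S(3,3) = 40.7900
Terminal payoffs V(N, i) = max(K - S_T, 0):
  V(3,0) = 0.000000; V(3,1) = 4.432504; V(3,2) = 12.100152; V(3,3) = 18.699956
Backward induction: V(k, i) = exp(-r*dt) * [p * V(k+1, i) + (1-p) * V(k+1, i+1)].
  V(2,0) = exp(-r*dt) * [p*0.000000 + (1-p)*4.432504] = 2.284286
  V(2,1) = exp(-r*dt) * [p*4.432504 + (1-p)*12.100152] = 8.381925
  V(2,2) = exp(-r*dt) * [p*12.100152 + (1-p)*18.699956] = 15.495643
  V(1,0) = exp(-r*dt) * [p*2.284286 + (1-p)*8.381925] = 5.425619
  V(1,1) = exp(-r*dt) * [p*8.381925 + (1-p)*15.495643] = 12.044016
  V(0,0) = exp(-r*dt) * [p*5.425619 + (1-p)*12.044016] = 8.833842

Answer: Price = V(0,0) = 8.8338


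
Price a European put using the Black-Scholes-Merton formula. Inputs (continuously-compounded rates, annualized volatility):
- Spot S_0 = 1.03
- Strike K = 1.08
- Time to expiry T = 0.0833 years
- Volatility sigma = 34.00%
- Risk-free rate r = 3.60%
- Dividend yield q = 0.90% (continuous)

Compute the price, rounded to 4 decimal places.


Answer: Price = 0.0693

Derivation:
d1 = (ln(S/K) + (r - q + 0.5*sigma^2) * T) / (sigma * sqrt(T)) = -0.41107138
d2 = d1 - sigma * sqrt(T) = -0.50920129
exp(-rT) = 0.99700569; exp(-qT) = 0.99925058
P = K * exp(-rT) * N(-d2) - S_0 * exp(-qT) * N(-d1)
N(-d1) = 0.65948990; N(-d2) = 0.69469443
P = 1.0800 * 0.99700569 * 0.69469443 - 1.0300 * 0.99925058 * 0.65948990 = 0.0693


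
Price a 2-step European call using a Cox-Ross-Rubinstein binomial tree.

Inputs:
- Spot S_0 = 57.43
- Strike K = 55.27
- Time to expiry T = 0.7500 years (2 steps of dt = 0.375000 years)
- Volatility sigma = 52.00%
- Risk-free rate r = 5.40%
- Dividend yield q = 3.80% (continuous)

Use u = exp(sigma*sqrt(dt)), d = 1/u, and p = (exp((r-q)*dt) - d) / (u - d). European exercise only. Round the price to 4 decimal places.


dt = T/N = 0.375000
u = exp(sigma*sqrt(dt)) = 1.374972; d = 1/u = 0.727287
p = (exp((r-q)*dt) - d) / (u - d) = 0.430349
Discount per step: exp(-r*dt) = 0.979954
Stock lattice S(k, i) with i counting down-moves:
  k=0: S(0,0) = 57.4300
  k=1: S(1,0) = 78.9647; S(1,1) = 41.7681
  k=2: S(2,0) = 108.5742; S(2,1) = 57.4300; S(2,2) = 30.3774
Terminal payoffs V(N, i) = max(S_T - K, 0):
  V(2,0) = 53.304237; V(2,1) = 2.160000; V(2,2) = 0.000000
Backward induction: V(k, i) = exp(-r*dt) * [p * V(k+1, i) + (1-p) * V(k+1, i+1)].
  V(1,0) = exp(-r*dt) * [p*53.304237 + (1-p)*2.160000] = 23.685360
  V(1,1) = exp(-r*dt) * [p*2.160000 + (1-p)*0.000000] = 0.910920
  V(0,0) = exp(-r*dt) * [p*23.685360 + (1-p)*0.910920] = 10.497146

Answer: Price = V(0,0) = 10.4971


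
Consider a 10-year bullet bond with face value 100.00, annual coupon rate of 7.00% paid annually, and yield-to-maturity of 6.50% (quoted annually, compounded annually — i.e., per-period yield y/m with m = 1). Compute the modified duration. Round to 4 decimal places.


Coupon per period c = face * coupon_rate / m = 7.000000
Periods per year m = 1; per-period yield y/m = 0.065000
Number of cashflows N = 10
Cashflows (t years, CF_t, discount factor 1/(1+y/m)^(m*t), PV):
  t = 1.0000: CF_t = 7.000000, DF = 0.938967, PV = 6.572770
  t = 2.0000: CF_t = 7.000000, DF = 0.881659, PV = 6.171615
  t = 3.0000: CF_t = 7.000000, DF = 0.827849, PV = 5.794944
  t = 4.0000: CF_t = 7.000000, DF = 0.777323, PV = 5.441262
  t = 5.0000: CF_t = 7.000000, DF = 0.729881, PV = 5.109166
  t = 6.0000: CF_t = 7.000000, DF = 0.685334, PV = 4.797339
  t = 7.0000: CF_t = 7.000000, DF = 0.643506, PV = 4.504544
  t = 8.0000: CF_t = 7.000000, DF = 0.604231, PV = 4.229618
  t = 9.0000: CF_t = 7.000000, DF = 0.567353, PV = 3.971473
  t = 10.0000: CF_t = 107.000000, DF = 0.532726, PV = 57.001686
Price P = sum_t PV_t = 103.594415
First compute Macaulay numerator sum_t t * PV_t:
  t * PV_t at t = 1.0000: 6.572770
  t * PV_t at t = 2.0000: 12.343230
  t * PV_t at t = 3.0000: 17.384831
  t * PV_t at t = 4.0000: 21.765047
  t * PV_t at t = 5.0000: 25.545829
  t * PV_t at t = 6.0000: 28.784033
  t * PV_t at t = 7.0000: 31.531805
  t * PV_t at t = 8.0000: 33.836947
  t * PV_t at t = 9.0000: 35.743253
  t * PV_t at t = 10.0000: 570.016858
Macaulay duration D = 783.524602 / 103.594415 = 7.563387
Modified duration = D / (1 + y/m) = 7.563387 / (1 + 0.065000) = 7.101771

Answer: Modified duration = 7.1018


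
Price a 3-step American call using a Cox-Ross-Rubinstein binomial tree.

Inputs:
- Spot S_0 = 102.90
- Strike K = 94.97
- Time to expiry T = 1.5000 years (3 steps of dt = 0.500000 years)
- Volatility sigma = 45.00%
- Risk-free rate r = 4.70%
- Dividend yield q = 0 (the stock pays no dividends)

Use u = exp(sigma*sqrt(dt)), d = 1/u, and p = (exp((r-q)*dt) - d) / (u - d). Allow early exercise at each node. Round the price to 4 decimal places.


Answer: Price = V(0,0) = 30.1831

Derivation:
dt = T/N = 0.500000
u = exp(sigma*sqrt(dt)) = 1.374648; d = 1/u = 0.727459
p = (exp((r-q)*dt) - d) / (u - d) = 0.457856
Discount per step: exp(-r*dt) = 0.976774
Stock lattice S(k, i) with i counting down-moves:
  k=0: S(0,0) = 102.9000
  k=1: S(1,0) = 141.4513; S(1,1) = 74.8555
  k=2: S(2,0) = 194.4459; S(2,1) = 102.9000; S(2,2) = 54.4543
  k=3: S(3,0) = 267.2947; S(3,1) = 141.4513; S(3,2) = 74.8555; S(3,3) = 39.6132
Terminal payoffs V(N, i) = max(S_T - K, 0):
  V(3,0) = 172.324701; V(3,1) = 46.481329; V(3,2) = 0.000000; V(3,3) = 0.000000
Backward induction: V(k, i) = exp(-r*dt) * [p * V(k+1, i) + (1-p) * V(k+1, i+1)]; then take max(V_cont, immediate exercise) for American.
  V(2,0) = exp(-r*dt) * [p*172.324701 + (1-p)*46.481329] = 101.681631; exercise = 99.475855; V(2,0) = max -> 101.681631
  V(2,1) = exp(-r*dt) * [p*46.481329 + (1-p)*0.000000] = 20.787456; exercise = 7.930000; V(2,1) = max -> 20.787456
  V(2,2) = exp(-r*dt) * [p*0.000000 + (1-p)*0.000000] = 0.000000; exercise = 0.000000; V(2,2) = max -> 0.000000
  V(1,0) = exp(-r*dt) * [p*101.681631 + (1-p)*20.787456] = 56.482271; exercise = 46.481329; V(1,0) = max -> 56.482271
  V(1,1) = exp(-r*dt) * [p*20.787456 + (1-p)*0.000000] = 9.296600; exercise = 0.000000; V(1,1) = max -> 9.296600
  V(0,0) = exp(-r*dt) * [p*56.482271 + (1-p)*9.296600] = 30.183130; exercise = 7.930000; V(0,0) = max -> 30.183130


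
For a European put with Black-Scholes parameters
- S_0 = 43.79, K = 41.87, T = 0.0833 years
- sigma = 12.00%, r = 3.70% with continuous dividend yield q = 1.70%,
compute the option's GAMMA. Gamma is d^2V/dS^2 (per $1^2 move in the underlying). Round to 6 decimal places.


d1 = 1.3599798498; d2 = 1.3253457625
phi(d1) = 0.1582291264; exp(-qT) = 0.9985849022; exp(-rT) = 0.9969226448
Gamma = exp(-qT) * phi(d1) / (S * sigma * sqrt(T)) = 0.9985849022 * 0.1582291264 / (43.7900 * 0.1200 * 0.2886173938) = 0.104182

Answer: Gamma = 0.104182


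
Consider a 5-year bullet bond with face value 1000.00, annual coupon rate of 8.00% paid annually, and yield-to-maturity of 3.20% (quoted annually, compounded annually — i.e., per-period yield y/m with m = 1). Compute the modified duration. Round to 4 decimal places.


Answer: Modified duration = 4.2474

Derivation:
Coupon per period c = face * coupon_rate / m = 80.000000
Periods per year m = 1; per-period yield y/m = 0.032000
Number of cashflows N = 5
Cashflows (t years, CF_t, discount factor 1/(1+y/m)^(m*t), PV):
  t = 1.0000: CF_t = 80.000000, DF = 0.968992, PV = 77.519380
  t = 2.0000: CF_t = 80.000000, DF = 0.938946, PV = 75.115678
  t = 3.0000: CF_t = 80.000000, DF = 0.909831, PV = 72.786510
  t = 4.0000: CF_t = 80.000000, DF = 0.881620, PV = 70.529564
  t = 5.0000: CF_t = 1080.000000, DF = 0.854283, PV = 922.625108
Price P = sum_t PV_t = 1218.576239
First compute Macaulay numerator sum_t t * PV_t:
  t * PV_t at t = 1.0000: 77.519380
  t * PV_t at t = 2.0000: 150.231356
  t * PV_t at t = 3.0000: 218.359529
  t * PV_t at t = 4.0000: 282.118255
  t * PV_t at t = 5.0000: 4613.125538
Macaulay duration D = 5341.354059 / 1218.576239 = 4.383274
Modified duration = D / (1 + y/m) = 4.383274 / (1 + 0.032000) = 4.247359


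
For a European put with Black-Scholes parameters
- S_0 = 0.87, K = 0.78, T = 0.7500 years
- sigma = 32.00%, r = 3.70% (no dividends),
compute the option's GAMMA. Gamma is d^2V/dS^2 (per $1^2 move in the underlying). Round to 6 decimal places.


d1 = 0.6327372557; d2 = 0.3556091265
phi(d1) = 0.3265681084; exp(-qT) = 1.0000000000; exp(-rT) = 0.9726314943
Gamma = exp(-qT) * phi(d1) / (S * sigma * sqrt(T)) = 1.0000000000 * 0.3265681084 / (0.8700 * 0.3200 * 0.8660254038) = 1.354484

Answer: Gamma = 1.354484


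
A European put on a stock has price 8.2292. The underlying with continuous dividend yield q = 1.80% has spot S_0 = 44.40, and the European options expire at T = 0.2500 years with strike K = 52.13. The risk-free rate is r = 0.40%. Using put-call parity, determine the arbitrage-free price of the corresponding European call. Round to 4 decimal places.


Answer: Call price = 0.3520

Derivation:
Put-call parity: C - P = S_0 * exp(-qT) - K * exp(-rT).
S_0 * exp(-qT) = 44.4000 * 0.99551011 = 44.20064888
K * exp(-rT) = 52.1300 * 0.99900050 = 52.07789606
C = P + S*exp(-qT) - K*exp(-rT)
C = 8.2292 + 44.20064888 - 52.07789606 = 0.3520


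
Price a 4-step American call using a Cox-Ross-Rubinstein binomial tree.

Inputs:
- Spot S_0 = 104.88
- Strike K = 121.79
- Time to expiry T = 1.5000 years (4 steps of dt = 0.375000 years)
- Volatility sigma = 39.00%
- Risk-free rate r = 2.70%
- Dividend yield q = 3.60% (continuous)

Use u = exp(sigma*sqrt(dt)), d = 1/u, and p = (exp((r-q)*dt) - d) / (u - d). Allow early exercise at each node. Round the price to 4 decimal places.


Answer: Price = V(0,0) = 13.6401

Derivation:
dt = T/N = 0.375000
u = exp(sigma*sqrt(dt)) = 1.269757; d = 1/u = 0.787552
p = (exp((r-q)*dt) - d) / (u - d) = 0.433589
Discount per step: exp(-r*dt) = 0.989926
Stock lattice S(k, i) with i counting down-moves:
  k=0: S(0,0) = 104.8800
  k=1: S(1,0) = 133.1721; S(1,1) = 82.5985
  k=2: S(2,0) = 169.0961; S(2,1) = 104.8800; S(2,2) = 65.0507
  k=3: S(3,0) = 214.7109; S(3,1) = 133.1721; S(3,2) = 82.5985; S(3,3) = 51.2308
  k=4: S(4,0) = 272.6306; S(4,1) = 169.0961; S(4,2) = 104.8800; S(4,3) = 65.0507; S(4,4) = 40.3470
Terminal payoffs V(N, i) = max(S_T - K, 0):
  V(4,0) = 150.840620; V(4,1) = 47.306125; V(4,2) = 0.000000; V(4,3) = 0.000000; V(4,4) = 0.000000
Backward induction: V(k, i) = exp(-r*dt) * [p * V(k+1, i) + (1-p) * V(k+1, i+1)]; then take max(V_cont, immediate exercise) for American.
  V(3,0) = exp(-r*dt) * [p*150.840620 + (1-p)*47.306125] = 91.268708; exercise = 92.920925; V(3,0) = max -> 92.920925
  V(3,1) = exp(-r*dt) * [p*47.306125 + (1-p)*0.000000] = 20.304764; exercise = 11.382075; V(3,1) = max -> 20.304764
  V(3,2) = exp(-r*dt) * [p*0.000000 + (1-p)*0.000000] = 0.000000; exercise = 0.000000; V(3,2) = max -> 0.000000
  V(3,3) = exp(-r*dt) * [p*0.000000 + (1-p)*0.000000] = 0.000000; exercise = 0.000000; V(3,3) = max -> 0.000000
  V(2,0) = exp(-r*dt) * [p*92.920925 + (1-p)*20.304764] = 51.268570; exercise = 47.306125; V(2,0) = max -> 51.268570
  V(2,1) = exp(-r*dt) * [p*20.304764 + (1-p)*0.000000] = 8.715224; exercise = 0.000000; V(2,1) = max -> 8.715224
  V(2,2) = exp(-r*dt) * [p*0.000000 + (1-p)*0.000000] = 0.000000; exercise = 0.000000; V(2,2) = max -> 0.000000
  V(1,0) = exp(-r*dt) * [p*51.268570 + (1-p)*8.715224] = 26.892201; exercise = 11.382075; V(1,0) = max -> 26.892201
  V(1,1) = exp(-r*dt) * [p*8.715224 + (1-p)*0.000000] = 3.740754; exercise = 0.000000; V(1,1) = max -> 3.740754
  V(0,0) = exp(-r*dt) * [p*26.892201 + (1-p)*3.740754] = 13.640148; exercise = 0.000000; V(0,0) = max -> 13.640148


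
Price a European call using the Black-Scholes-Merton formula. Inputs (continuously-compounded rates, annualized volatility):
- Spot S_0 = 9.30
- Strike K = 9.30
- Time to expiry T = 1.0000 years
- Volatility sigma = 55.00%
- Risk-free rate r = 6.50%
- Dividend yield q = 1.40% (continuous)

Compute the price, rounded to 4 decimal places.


Answer: Price = 2.1738

Derivation:
d1 = (ln(S/K) + (r - q + 0.5*sigma^2) * T) / (sigma * sqrt(T)) = 0.36772727
d2 = d1 - sigma * sqrt(T) = -0.18227273
exp(-rT) = 0.93706746; exp(-qT) = 0.98609754
C = S_0 * exp(-qT) * N(d1) - K * exp(-rT) * N(d2)
N(d1) = 0.64346170; N(d2) = 0.42768435
C = 9.3000 * 0.98609754 * 0.64346170 - 9.3000 * 0.93706746 * 0.42768435 = 2.1738


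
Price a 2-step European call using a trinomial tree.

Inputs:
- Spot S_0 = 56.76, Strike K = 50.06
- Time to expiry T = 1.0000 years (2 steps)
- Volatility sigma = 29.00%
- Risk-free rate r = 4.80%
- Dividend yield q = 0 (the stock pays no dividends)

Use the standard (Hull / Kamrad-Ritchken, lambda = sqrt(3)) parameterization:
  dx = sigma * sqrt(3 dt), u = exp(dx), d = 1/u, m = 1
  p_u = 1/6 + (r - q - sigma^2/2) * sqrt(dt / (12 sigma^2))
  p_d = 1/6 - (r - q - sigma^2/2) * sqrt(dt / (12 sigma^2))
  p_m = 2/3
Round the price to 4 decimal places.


dt = T/N = 0.500000; dx = sigma*sqrt(3*dt) = 0.355176
u = exp(dx) = 1.426432; d = 1/u = 0.701050
p_u = 0.170855, p_m = 0.666667, p_d = 0.162479
Discount per step: exp(-r*dt) = 0.976286
Stock lattice S(k, j) with j the centered position index:
  k=0: S(0,+0) = 56.7600
  k=1: S(1,-1) = 39.7916; S(1,+0) = 56.7600; S(1,+1) = 80.9643
  k=2: S(2,-2) = 27.8959; S(2,-1) = 39.7916; S(2,+0) = 56.7600; S(2,+1) = 80.9643; S(2,+2) = 115.4900
Terminal payoffs V(N, j) = max(S_T - K, 0):
  V(2,-2) = 0.000000; V(2,-1) = 0.000000; V(2,+0) = 6.700000; V(2,+1) = 30.904263; V(2,+2) = 65.429992
Backward induction: V(k, j) = exp(-r*dt) * [p_u * V(k+1, j+1) + p_m * V(k+1, j) + p_d * V(k+1, j-1)]
  V(1,-1) = exp(-r*dt) * [p_u*6.700000 + p_m*0.000000 + p_d*0.000000] = 1.117580
  V(1,+0) = exp(-r*dt) * [p_u*30.904263 + p_m*6.700000 + p_d*0.000000] = 9.515668
  V(1,+1) = exp(-r*dt) * [p_u*65.429992 + p_m*30.904263 + p_d*6.700000] = 32.090973
  V(0,+0) = exp(-r*dt) * [p_u*32.090973 + p_m*9.515668 + p_d*1.117580] = 11.723489

Answer: Price = V(0,0) = 11.7235


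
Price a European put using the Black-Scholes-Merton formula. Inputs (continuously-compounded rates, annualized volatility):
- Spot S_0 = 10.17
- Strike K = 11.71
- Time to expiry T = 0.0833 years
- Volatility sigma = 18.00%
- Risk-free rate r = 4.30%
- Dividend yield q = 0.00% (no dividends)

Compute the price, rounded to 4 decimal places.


d1 = (ln(S/K) + (r - q + 0.5*sigma^2) * T) / (sigma * sqrt(T)) = -2.61918471
d2 = d1 - sigma * sqrt(T) = -2.67113584
exp(-rT) = 0.99642451; exp(-qT) = 1.00000000
P = K * exp(-rT) * N(-d2) - S_0 * exp(-qT) * N(-d1)
N(-d1) = 0.99559299; N(-d2) = 0.99622025
P = 11.7100 * 0.99642451 * 0.99622025 - 10.1700 * 1.00000000 * 0.99559299 = 1.4988

Answer: Price = 1.4988
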